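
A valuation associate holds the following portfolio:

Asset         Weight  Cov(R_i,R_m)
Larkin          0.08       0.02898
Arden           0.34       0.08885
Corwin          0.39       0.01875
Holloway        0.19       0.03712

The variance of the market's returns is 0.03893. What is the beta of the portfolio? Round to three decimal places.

1.205

β_Larkin = 0.02898 / 0.03893 = 0.7444
β_Arden = 0.08885 / 0.03893 = 2.2823
β_Corwin = 0.01875 / 0.03893 = 0.4816
β_Holloway = 0.03712 / 0.03893 = 0.9535
β_P = Σ w_i β_i = 0.08×0.7444 + 0.34×2.2823 + 0.39×0.4816 + 0.19×0.9535 = 1.2045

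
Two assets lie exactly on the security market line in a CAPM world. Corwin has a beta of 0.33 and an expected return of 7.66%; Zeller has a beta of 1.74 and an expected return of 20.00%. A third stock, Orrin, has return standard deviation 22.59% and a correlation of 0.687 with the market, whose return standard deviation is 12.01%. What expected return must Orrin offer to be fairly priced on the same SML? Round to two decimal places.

MRP = (20.00% − 7.66%) / (1.74 − 0.33) = 8.7518%
R_f = 7.66% − 0.33 × 8.7518% = 4.7719%
β_Orrin = ρ·σ_i/σ_m = 0.687 × 22.59 / 12.01 = 1.2922
E(R_Orrin) = R_f + β × MRP = 4.7719% + 1.2922 × 8.7518% = 16.08%

16.08%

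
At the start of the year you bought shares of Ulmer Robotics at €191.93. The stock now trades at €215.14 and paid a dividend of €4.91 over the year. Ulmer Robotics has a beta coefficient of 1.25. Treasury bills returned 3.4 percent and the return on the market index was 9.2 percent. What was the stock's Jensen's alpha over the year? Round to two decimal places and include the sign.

Realised HPR = (P1 + D1 − P0) / P0 = (215.14 + 4.91 − 191.93) / 191.93 = 28.12 / 191.93 = 14.6512%
MRP = 9.2% − 3.4% = 5.80%
CAPM required = R_f + β·MRP = 3.4% + 1.25 × 5.8% = 10.6500%
α = realised − required = 14.6512% − 10.6500% = +4.00%

+4.00%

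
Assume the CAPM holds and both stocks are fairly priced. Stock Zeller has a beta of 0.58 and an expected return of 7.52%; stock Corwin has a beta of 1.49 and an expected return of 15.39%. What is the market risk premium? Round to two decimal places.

8.65%

Both satisfy E(R) = R_f + β·MRP, so the slope of the SML is
MRP = (15.39% − 7.52%) / (1.49 − 0.58) = 7.87% / 0.91 = 8.6484%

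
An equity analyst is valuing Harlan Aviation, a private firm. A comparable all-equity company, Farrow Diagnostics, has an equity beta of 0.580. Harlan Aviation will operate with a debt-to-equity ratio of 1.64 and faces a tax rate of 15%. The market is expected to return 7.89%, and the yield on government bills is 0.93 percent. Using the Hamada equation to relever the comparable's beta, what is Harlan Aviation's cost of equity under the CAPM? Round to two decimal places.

β_L = β_U × [1 + (1 − t)(D/E)] = 0.580 × [1 + (1 − 0.15) × 1.64]
    = 0.580 × [1 + 0.85 × 1.64] = 0.580 × 2.3940 = 1.3885
MRP = 7.89% − 0.93% = 6.96%
E(R) = R_f + β_L × MRP = 0.93% + 1.3885 × 6.96% = 10.59%

10.59%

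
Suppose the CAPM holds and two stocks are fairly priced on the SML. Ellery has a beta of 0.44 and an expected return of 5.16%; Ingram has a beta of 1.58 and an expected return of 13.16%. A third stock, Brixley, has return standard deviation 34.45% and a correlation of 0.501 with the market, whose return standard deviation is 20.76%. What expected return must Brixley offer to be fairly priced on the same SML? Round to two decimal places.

7.91%

MRP = (13.16% − 5.16%) / (1.58 − 0.44) = 7.0175%
R_f = 5.16% − 0.44 × 7.0175% = 2.0723%
β_Brixley = ρ·σ_i/σ_m = 0.501 × 34.45 / 20.76 = 0.8314
E(R_Brixley) = R_f + β × MRP = 2.0723% + 0.8314 × 7.0175% = 7.91%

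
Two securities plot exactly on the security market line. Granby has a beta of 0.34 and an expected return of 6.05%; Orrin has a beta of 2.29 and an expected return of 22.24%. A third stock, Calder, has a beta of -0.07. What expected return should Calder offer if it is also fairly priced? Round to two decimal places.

2.65%

MRP (SML slope) = (22.24% − 6.05%) / (2.29 − 0.34) = 16.19% / 1.95 = 8.3026%
R_f (intercept) = 6.05% − 0.34 × 8.3026% = 3.2271%
E(R_Calder) = R_f + β × MRP = 3.2271% + -0.07 × 8.3026% = 2.65%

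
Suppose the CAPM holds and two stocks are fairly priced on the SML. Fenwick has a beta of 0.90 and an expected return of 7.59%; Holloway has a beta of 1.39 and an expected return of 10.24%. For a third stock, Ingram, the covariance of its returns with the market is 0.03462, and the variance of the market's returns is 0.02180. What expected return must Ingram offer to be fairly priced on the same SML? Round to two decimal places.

MRP = (10.24% − 7.59%) / (1.39 − 0.90) = 5.4082%
R_f = 7.59% − 0.90 × 5.4082% = 2.7226%
β_Ingram = Cov / Var(R_m) = 0.03462 / 0.02180 = 1.5881
E(R_Ingram) = R_f + β × MRP = 2.7226% + 1.5881 × 5.4082% = 11.31%

11.31%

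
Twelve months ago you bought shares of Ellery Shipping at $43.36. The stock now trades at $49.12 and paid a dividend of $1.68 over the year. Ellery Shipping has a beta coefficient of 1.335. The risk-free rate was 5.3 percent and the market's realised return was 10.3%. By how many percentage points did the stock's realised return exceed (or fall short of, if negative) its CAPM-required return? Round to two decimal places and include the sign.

+5.18%

Realised HPR = (P1 + D1 − P0) / P0 = (49.12 + 1.68 − 43.36) / 43.36 = 7.44 / 43.36 = 17.1587%
MRP = 10.3% − 5.3% = 5.00%
CAPM required = R_f + β·MRP = 5.3% + 1.335 × 5.0% = 11.9750%
α = realised − required = 17.1587% − 11.9750% = +5.18%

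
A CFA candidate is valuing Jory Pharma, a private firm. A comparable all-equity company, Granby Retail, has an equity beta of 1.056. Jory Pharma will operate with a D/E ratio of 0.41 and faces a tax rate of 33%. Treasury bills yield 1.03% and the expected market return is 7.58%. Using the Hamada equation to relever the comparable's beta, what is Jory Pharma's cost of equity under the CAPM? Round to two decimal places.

9.85%

β_L = β_U × [1 + (1 − t)(D/E)] = 1.056 × [1 + (1 − 0.33) × 0.41]
    = 1.056 × [1 + 0.67 × 0.41] = 1.056 × 1.2747 = 1.3461
MRP = 7.58% − 1.03% = 6.55%
E(R) = R_f + β_L × MRP = 1.03% + 1.3461 × 6.55% = 9.85%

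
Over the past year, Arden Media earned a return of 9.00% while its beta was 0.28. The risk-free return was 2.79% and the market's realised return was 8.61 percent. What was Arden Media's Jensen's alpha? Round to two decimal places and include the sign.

+4.58%

Market excess return = 8.61% − 2.79% = 5.82%
CAPM benchmark = R_f + β(R_m − R_f) = 2.79% + 0.28 × 5.82% = 4.4196%
α = actual − benchmark = 9.00% − 4.4196% = +4.58%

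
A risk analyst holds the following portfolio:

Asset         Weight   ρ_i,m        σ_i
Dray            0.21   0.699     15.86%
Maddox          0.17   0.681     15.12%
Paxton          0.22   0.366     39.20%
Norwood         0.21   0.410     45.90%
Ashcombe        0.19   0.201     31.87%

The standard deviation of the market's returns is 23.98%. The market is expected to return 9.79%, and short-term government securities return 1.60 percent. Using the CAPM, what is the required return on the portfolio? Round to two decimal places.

β_Dray = 0.699 × 15.86% / 23.98% = 0.4623
β_Maddox = 0.681 × 15.12% / 23.98% = 0.4294
β_Paxton = 0.366 × 39.20% / 23.98% = 0.5983
β_Norwood = 0.410 × 45.90% / 23.98% = 0.7848
β_Ashcombe = 0.201 × 31.87% / 23.98% = 0.2671
β_P = Σ w_i β_i = 0.21×0.4623 + 0.17×0.4294 + 0.22×0.5983 + 0.21×0.7848 + 0.19×0.2671 = 0.5173
MRP = 9.79% − 1.60% = 8.19%
E(R_P) = R_f + β_P × MRP = 1.60% + 0.5173 × 8.19% = 5.84%

5.84%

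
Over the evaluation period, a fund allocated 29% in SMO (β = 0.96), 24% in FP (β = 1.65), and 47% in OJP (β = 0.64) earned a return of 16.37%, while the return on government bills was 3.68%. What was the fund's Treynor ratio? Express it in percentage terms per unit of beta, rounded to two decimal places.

13.01%

β_P = 0.29×0.96 + 0.24×1.65 + 0.47×0.64 = 0.9752
Treynor = (R_P − R_f) / β_P = (16.37% − 3.68%) / 0.9752 = 12.69% / 0.9752 = 13.01%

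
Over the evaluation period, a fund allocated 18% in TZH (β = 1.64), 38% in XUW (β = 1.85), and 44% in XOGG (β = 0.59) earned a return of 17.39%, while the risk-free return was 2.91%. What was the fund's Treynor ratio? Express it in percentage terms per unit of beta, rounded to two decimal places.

11.51%

β_P = 0.18×1.64 + 0.38×1.85 + 0.44×0.59 = 1.2578
Treynor = (R_P − R_f) / β_P = (17.39% − 2.91%) / 1.2578 = 14.48% / 1.2578 = 11.51%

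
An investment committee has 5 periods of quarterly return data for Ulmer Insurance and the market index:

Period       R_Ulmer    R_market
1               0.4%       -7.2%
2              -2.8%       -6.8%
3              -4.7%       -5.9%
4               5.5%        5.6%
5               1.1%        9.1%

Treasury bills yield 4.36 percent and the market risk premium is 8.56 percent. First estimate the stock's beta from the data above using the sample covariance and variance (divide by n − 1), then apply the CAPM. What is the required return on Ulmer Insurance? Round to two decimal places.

7.34%

Mean R_i = (0.4 − 2.8 − 4.7 + 5.5 + 1.1) / 5 = -0.1000%
Mean R_m = (-7.2 − 6.8 − 5.9 + 5.6 + 9.1) / 5 = -1.0400%
Σ(R_i − R̄_i)(R_m − R̄_m) = 84.1800  ⇒  Cov = 84.1800 / 4 = 21.0450
Σ(R_m − R̄_m)² = 241.6520  ⇒  Var(R_m) = 241.6520 / 4 = 60.4130
β = Cov / Var(R_m) = 21.0450 / 60.4130 = 0.3484
E(R) = R_f + β × MRP = 4.36% + 0.3484 × 8.56% = 7.34%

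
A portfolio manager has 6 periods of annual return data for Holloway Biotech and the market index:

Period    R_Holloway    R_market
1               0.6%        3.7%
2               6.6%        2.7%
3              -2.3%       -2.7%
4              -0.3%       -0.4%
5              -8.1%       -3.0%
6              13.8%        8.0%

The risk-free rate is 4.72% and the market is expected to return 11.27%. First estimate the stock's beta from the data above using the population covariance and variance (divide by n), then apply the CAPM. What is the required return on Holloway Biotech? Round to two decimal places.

15.41%

Mean R_i = (0.6 + 6.6 − 2.3 − 0.3 − 8.1 + 13.8) / 6 = 1.7167%
Mean R_m = (3.7 + 2.7 − 2.7 − 0.4 − 3.0 + 8.0) / 6 = 1.3833%
Σ(R_i − R̄_i)(R_m − R̄_m) = 146.8217  ⇒  Cov = 146.8217 / 6 = 24.4703
Σ(R_m − R̄_m)² = 89.9483  ⇒  Var(R_m) = 89.9483 / 6 = 14.9914
β = Cov / Var(R_m) = 24.4703 / 14.9914 = 1.6323
MRP = 11.27% − 4.72% = 6.55%
E(R) = R_f + β × MRP = 4.72% + 1.6323 × 6.55% = 15.41%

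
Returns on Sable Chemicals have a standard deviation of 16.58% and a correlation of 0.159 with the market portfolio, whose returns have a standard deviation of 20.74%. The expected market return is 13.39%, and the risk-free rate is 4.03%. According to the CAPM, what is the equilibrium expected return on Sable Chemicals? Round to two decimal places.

β = ρ × σ_i / σ_m = 0.159 × 16.58% / 20.74% = 0.1271
MRP = 13.39% − 4.03% = 9.36%
E(R) = 4.03% + 0.1271 × 9.36% = 5.22%

5.22%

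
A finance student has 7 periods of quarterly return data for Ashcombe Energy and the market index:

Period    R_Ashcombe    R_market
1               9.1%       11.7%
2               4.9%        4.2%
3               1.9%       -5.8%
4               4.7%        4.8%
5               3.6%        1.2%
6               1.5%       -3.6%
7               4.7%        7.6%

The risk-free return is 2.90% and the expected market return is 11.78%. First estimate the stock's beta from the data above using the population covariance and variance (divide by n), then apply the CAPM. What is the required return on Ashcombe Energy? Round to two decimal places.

Mean R_i = (9.1 + 4.9 + 1.9 + 4.7 + 3.6 + 1.5 + 4.7) / 7 = 4.3429%
Mean R_m = (11.7 + 4.2 − 5.8 + 4.8 + 1.2 − 3.6 + 7.6) / 7 = 2.8714%
Σ(R_i − R̄_i)(R_m − R̄_m) = 85.9386  ⇒  Cov = 85.9386 / 7 = 12.2769
Σ(R_m − R̄_m)² = 225.6543  ⇒  Var(R_m) = 225.6543 / 7 = 32.2363
β = Cov / Var(R_m) = 12.2769 / 32.2363 = 0.3808
MRP = 11.78% − 2.90% = 8.88%
E(R) = R_f + β × MRP = 2.90% + 0.3808 × 8.88% = 6.28%

6.28%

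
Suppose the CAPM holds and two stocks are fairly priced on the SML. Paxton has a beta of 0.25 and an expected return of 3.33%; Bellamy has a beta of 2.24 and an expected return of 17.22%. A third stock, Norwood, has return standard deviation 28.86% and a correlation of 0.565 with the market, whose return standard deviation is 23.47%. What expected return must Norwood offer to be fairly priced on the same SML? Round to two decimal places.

MRP = (17.22% − 3.33%) / (2.24 − 0.25) = 6.9799%
R_f = 3.33% − 0.25 × 6.9799% = 1.5850%
β_Norwood = ρ·σ_i/σ_m = 0.565 × 28.86 / 23.47 = 0.6948
E(R_Norwood) = R_f + β × MRP = 1.5850% + 0.6948 × 6.9799% = 6.43%

6.43%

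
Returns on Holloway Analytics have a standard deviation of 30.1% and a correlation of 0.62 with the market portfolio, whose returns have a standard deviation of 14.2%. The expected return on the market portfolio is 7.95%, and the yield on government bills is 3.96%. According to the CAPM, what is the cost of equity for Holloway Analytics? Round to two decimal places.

β = ρ × σ_i / σ_m = 0.62 × 30.1% / 14.2% = 1.3142
MRP = 7.95% − 3.96% = 3.99%
E(R) = 3.96% + 1.3142 × 3.99% = 9.20%

9.20%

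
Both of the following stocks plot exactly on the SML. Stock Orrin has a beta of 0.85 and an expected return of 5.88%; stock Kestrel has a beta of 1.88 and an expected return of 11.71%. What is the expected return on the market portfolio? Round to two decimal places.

6.73%

Both satisfy E(R) = R_f + β·MRP, so the slope of the SML is
MRP = (11.71% − 5.88%) / (1.88 − 0.85) = 5.83% / 1.03 = 5.6602%
R_f = E(R_Orrin) − β_Orrin·MRP = 5.88% − 0.85 × 5.6602% = 1.0688%
E(R_m) = R_f + MRP = 1.0688% + 5.6602% = 6.73%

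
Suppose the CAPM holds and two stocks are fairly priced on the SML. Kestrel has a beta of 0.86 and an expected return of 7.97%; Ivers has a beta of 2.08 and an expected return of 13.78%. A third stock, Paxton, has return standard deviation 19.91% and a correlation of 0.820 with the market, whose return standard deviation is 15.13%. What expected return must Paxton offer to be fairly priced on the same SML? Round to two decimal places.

9.01%

MRP = (13.78% − 7.97%) / (2.08 − 0.86) = 4.7623%
R_f = 7.97% − 0.86 × 4.7623% = 3.8744%
β_Paxton = ρ·σ_i/σ_m = 0.820 × 19.91 / 15.13 = 1.0791
E(R_Paxton) = R_f + β × MRP = 3.8744% + 1.0791 × 4.7623% = 9.01%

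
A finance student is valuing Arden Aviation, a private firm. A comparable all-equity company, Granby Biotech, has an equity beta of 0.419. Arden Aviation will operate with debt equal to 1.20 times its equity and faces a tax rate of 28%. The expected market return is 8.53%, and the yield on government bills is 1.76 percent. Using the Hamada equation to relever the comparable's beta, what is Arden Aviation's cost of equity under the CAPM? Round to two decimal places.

β_L = β_U × [1 + (1 − t)(D/E)] = 0.419 × [1 + (1 − 0.28) × 1.20]
    = 0.419 × [1 + 0.72 × 1.20] = 0.419 × 1.8640 = 0.7810
MRP = 8.53% − 1.76% = 6.77%
E(R) = R_f + β_L × MRP = 1.76% + 0.7810 × 6.77% = 7.05%

7.05%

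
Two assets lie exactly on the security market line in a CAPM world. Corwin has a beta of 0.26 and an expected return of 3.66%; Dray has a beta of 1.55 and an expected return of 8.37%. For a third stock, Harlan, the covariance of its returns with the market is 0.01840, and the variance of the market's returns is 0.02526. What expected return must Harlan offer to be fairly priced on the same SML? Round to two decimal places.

5.37%

MRP = (8.37% − 3.66%) / (1.55 − 0.26) = 3.6512%
R_f = 3.66% − 0.26 × 3.6512% = 2.7107%
β_Harlan = Cov / Var(R_m) = 0.01840 / 0.02526 = 0.7284
E(R_Harlan) = R_f + β × MRP = 2.7107% + 0.7284 × 3.6512% = 5.37%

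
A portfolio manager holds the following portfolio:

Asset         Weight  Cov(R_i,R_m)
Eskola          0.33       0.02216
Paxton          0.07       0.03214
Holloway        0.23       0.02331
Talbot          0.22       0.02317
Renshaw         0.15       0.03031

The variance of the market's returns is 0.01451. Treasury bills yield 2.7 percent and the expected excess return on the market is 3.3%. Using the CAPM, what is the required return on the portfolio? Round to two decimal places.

8.29%

β_Eskola = 0.02216 / 0.01451 = 1.5272
β_Paxton = 0.03214 / 0.01451 = 2.2150
β_Holloway = 0.02331 / 0.01451 = 1.6065
β_Talbot = 0.02317 / 0.01451 = 1.5968
β_Renshaw = 0.03031 / 0.01451 = 2.0889
β_P = Σ w_i β_i = 0.33×1.5272 + 0.07×2.2150 + 0.23×1.6065 + 0.22×1.5968 + 0.15×2.0889 = 1.6932
E(R_P) = R_f + β_P × MRP = 2.7% + 1.6932 × 3.3% = 8.29%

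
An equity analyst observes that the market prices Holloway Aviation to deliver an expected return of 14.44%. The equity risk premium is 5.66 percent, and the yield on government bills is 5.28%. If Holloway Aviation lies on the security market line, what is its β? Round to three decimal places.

β = (E(R) − R_f) / MRP = (14.44% − 5.28%) / 5.66% = 9.16% / 5.66% = 1.618

1.618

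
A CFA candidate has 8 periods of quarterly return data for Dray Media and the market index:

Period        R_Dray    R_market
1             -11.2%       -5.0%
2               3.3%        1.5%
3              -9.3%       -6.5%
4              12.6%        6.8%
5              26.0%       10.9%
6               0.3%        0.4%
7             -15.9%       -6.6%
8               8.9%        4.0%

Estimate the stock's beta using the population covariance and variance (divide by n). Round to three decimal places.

2.138

Mean R_i = (-11.2 + 3.3 − 9.3 + 12.6 + 26.0 + 0.3 − 15.9 + 8.9) / 8 = 1.8375%
Mean R_m = (-5.0 + 1.5 − 6.5 + 6.8 + 10.9 + 0.4 − 6.6 + 4.0) / 8 = 0.6875%
Σ(R_i − R̄_i)(R_m − R̄_m) = 621.0338  ⇒  Cov = 621.0338 / 8 = 77.6292
Σ(R_m − R̄_m)² = 290.4888  ⇒  Var(R_m) = 290.4888 / 8 = 36.3111
β = Cov / Var(R_m) = 77.6292 / 36.3111 = 2.1379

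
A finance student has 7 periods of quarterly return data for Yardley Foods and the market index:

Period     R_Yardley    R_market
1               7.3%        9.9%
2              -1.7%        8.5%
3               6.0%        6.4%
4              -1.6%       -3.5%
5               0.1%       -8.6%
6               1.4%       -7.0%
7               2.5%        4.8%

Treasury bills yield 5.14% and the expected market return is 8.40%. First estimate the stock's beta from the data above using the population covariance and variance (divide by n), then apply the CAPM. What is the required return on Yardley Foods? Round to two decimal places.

5.90%

Mean R_i = (7.3 − 1.7 + 6.0 − 1.6 + 0.1 + 1.4 + 2.5) / 7 = 2.0000%
Mean R_m = (9.9 + 8.5 + 6.4 − 3.5 − 8.6 − 7.0 + 4.8) / 7 = 1.5000%
Σ(R_i − R̄_i)(R_m − R̄_m) = 82.1600  ⇒  Cov = 82.1600 / 7 = 11.7371
Σ(R_m − R̄_m)² = 353.7200  ⇒  Var(R_m) = 353.7200 / 7 = 50.5314
β = Cov / Var(R_m) = 11.7371 / 50.5314 = 0.2323
MRP = 8.40% − 5.14% = 3.26%
E(R) = R_f + β × MRP = 5.14% + 0.2323 × 3.26% = 5.90%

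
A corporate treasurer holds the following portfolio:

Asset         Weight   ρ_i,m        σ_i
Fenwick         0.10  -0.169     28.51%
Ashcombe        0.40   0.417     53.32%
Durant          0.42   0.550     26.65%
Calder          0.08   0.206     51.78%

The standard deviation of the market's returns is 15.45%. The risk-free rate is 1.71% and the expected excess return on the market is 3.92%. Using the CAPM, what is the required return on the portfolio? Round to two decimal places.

5.62%

β_Fenwick = -0.169 × 28.51% / 15.45% = -0.3119
β_Ashcombe = 0.417 × 53.32% / 15.45% = 1.4391
β_Durant = 0.550 × 26.65% / 15.45% = 0.9487
β_Calder = 0.206 × 51.78% / 15.45% = 0.6904
β_P = Σ w_i β_i = 0.10×-0.3119 + 0.40×1.4391 + 0.42×0.9487 + 0.08×0.6904 = 0.9981
E(R_P) = R_f + β_P × MRP = 1.71% + 0.9981 × 3.92% = 5.62%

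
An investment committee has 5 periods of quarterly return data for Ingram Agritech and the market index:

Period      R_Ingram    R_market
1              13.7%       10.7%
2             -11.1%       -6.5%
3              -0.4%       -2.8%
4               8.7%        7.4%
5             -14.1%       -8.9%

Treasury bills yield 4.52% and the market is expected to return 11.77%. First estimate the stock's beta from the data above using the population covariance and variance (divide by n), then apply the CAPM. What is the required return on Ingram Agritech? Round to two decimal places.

Mean R_i = (13.7 − 11.1 − 0.4 + 8.7 − 14.1) / 5 = -0.6400%
Mean R_m = (10.7 − 6.5 − 2.8 + 7.4 − 8.9) / 5 = -0.0200%
Σ(R_i − R̄_i)(R_m − R̄_m) = 409.6660  ⇒  Cov = 409.6660 / 5 = 81.9332
Σ(R_m − R̄_m)² = 298.5480  ⇒  Var(R_m) = 298.5480 / 5 = 59.7096
β = Cov / Var(R_m) = 81.9332 / 59.7096 = 1.3722
MRP = 11.77% − 4.52% = 7.25%
E(R) = R_f + β × MRP = 4.52% + 1.3722 × 7.25% = 14.47%

14.47%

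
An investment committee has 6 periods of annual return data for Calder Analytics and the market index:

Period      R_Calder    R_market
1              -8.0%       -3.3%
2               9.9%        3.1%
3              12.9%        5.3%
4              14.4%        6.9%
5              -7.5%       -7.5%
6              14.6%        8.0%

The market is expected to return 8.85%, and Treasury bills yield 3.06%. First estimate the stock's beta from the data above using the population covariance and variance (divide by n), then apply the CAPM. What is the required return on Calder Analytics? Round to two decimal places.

12.86%

Mean R_i = (-8.0 + 9.9 + 12.9 + 14.4 − 7.5 + 14.6) / 6 = 6.0500%
Mean R_m = (-3.3 + 3.1 + 5.3 + 6.9 − 7.5 + 8.0) / 6 = 2.0833%
Σ(R_i − R̄_i)(R_m − R̄_m) = 322.2450  ⇒  Cov = 322.2450 / 6 = 53.7075
Σ(R_m − R̄_m)² = 190.4083  ⇒  Var(R_m) = 190.4083 / 6 = 31.7347
β = Cov / Var(R_m) = 53.7075 / 31.7347 = 1.6924
MRP = 8.85% − 3.06% = 5.79%
E(R) = R_f + β × MRP = 3.06% + 1.6924 × 5.79% = 12.86%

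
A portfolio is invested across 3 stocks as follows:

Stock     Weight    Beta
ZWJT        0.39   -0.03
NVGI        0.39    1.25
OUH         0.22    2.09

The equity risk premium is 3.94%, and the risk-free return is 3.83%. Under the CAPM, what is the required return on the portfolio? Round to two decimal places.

7.52%

β_P = Σ w_i β_i = 0.39×-0.03 + 0.39×1.25 + 0.22×2.09 = 0.9356
E(R_P) = R_f + β_P × MRP = 3.83% + 0.9356 × 3.94% = 7.52%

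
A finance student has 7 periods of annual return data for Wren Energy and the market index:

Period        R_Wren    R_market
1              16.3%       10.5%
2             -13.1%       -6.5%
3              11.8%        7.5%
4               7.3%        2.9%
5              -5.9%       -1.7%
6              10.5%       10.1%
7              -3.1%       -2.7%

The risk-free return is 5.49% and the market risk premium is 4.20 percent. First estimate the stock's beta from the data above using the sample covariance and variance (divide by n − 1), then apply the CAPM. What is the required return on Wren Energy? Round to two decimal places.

Mean R_i = (16.3 − 13.1 + 11.8 + 7.3 − 5.9 + 10.5 − 3.1) / 7 = 3.4000%
Mean R_m = (10.5 − 6.5 + 7.5 + 2.9 − 1.7 + 10.1 − 2.7) / 7 = 2.8714%
Σ(R_i − R̄_i)(R_m − R̄_m) = 422.0800  ⇒  Cov = 422.0800 / 6 = 70.3467
Σ(R_m − R̄_m)² = 271.6343  ⇒  Var(R_m) = 271.6343 / 6 = 45.2724
β = Cov / Var(R_m) = 70.3467 / 45.2724 = 1.5539
E(R) = R_f + β × MRP = 5.49% + 1.5539 × 4.20% = 12.02%

12.02%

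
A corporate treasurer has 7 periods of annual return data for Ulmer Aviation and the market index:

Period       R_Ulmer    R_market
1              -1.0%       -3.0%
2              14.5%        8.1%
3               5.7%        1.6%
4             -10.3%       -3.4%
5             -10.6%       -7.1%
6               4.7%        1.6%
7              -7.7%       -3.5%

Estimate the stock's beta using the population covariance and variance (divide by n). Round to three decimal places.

Mean R_i = (-1.0 + 14.5 + 5.7 − 10.3 − 10.6 + 4.7 − 7.7) / 7 = -0.6714%
Mean R_m = (-3.0 + 8.1 + 1.6 − 3.4 − 7.1 + 1.6 − 3.5) / 7 = -0.8143%
Σ(R_i − R̄_i)(R_m − R̄_m) = 270.4929  ⇒  Cov = 270.4929 / 7 = 38.6418
Σ(R_m − R̄_m)² = 149.3086  ⇒  Var(R_m) = 149.3086 / 7 = 21.3298
β = Cov / Var(R_m) = 38.6418 / 21.3298 = 1.8116

1.812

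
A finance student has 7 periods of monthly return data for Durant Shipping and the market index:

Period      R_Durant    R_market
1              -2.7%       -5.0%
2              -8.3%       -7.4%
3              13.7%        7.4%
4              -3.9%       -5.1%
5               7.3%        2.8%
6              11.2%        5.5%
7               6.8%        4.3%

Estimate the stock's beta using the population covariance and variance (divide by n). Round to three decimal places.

Mean R_i = (-2.7 − 8.3 + 13.7 − 3.9 + 7.3 + 11.2 + 6.8) / 7 = 3.4429%
Mean R_m = (-5.0 − 7.4 + 7.4 − 5.1 + 2.8 + 5.5 + 4.3) / 7 = 0.3571%
Σ(R_i − R̄_i)(R_m − R̄_m) = 298.8629  ⇒  Cov = 298.8629 / 7 = 42.6947
Σ(R_m − R̄_m)² = 216.2171  ⇒  Var(R_m) = 216.2171 / 7 = 30.8882
β = Cov / Var(R_m) = 42.6947 / 30.8882 = 1.3822

1.382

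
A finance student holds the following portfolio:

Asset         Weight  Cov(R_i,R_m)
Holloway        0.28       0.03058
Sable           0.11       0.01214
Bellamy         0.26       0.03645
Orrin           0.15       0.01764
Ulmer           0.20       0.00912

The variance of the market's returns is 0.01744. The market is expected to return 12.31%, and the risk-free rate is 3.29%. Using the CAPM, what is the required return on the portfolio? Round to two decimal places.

β_Holloway = 0.03058 / 0.01744 = 1.7534
β_Sable = 0.01214 / 0.01744 = 0.6961
β_Bellamy = 0.03645 / 0.01744 = 2.0900
β_Orrin = 0.01764 / 0.01744 = 1.0115
β_Ulmer = 0.00912 / 0.01744 = 0.5229
β_P = Σ w_i β_i = 0.28×1.7534 + 0.11×0.6961 + 0.26×2.0900 + 0.15×1.0115 + 0.20×0.5229 = 1.3672
MRP = 12.31% − 3.29% = 9.02%
E(R_P) = R_f + β_P × MRP = 3.29% + 1.3672 × 9.02% = 15.62%

15.62%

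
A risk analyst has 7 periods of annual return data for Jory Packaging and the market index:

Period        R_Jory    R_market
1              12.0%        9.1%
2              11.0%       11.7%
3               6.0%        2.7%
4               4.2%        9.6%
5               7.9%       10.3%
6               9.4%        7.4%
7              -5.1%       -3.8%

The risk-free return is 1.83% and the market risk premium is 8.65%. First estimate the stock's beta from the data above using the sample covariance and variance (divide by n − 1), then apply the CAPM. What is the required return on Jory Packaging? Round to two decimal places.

Mean R_i = (12.0 + 11.0 + 6.0 + 4.2 + 7.9 + 9.4 − 5.1) / 7 = 6.4857%
Mean R_m = (9.1 + 11.7 + 2.7 + 9.6 + 10.3 + 7.4 − 3.8) / 7 = 6.7143%
Σ(R_i − R̄_i)(R_m − R̄_m) = 159.9014  ⇒  Cov = 159.9014 / 6 = 26.6502
Σ(R_m − R̄_m)² = 178.8686  ⇒  Var(R_m) = 178.8686 / 6 = 29.8114
β = Cov / Var(R_m) = 26.6502 / 29.8114 = 0.8940
E(R) = R_f + β × MRP = 1.83% + 0.8940 × 8.65% = 9.56%

9.56%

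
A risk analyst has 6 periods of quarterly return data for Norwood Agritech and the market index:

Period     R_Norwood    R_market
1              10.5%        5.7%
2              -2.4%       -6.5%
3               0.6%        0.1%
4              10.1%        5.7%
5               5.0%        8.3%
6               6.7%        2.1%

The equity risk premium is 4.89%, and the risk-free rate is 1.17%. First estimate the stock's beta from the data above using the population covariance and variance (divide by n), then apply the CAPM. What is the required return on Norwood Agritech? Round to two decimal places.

Mean R_i = (10.5 − 2.4 + 0.6 + 10.1 + 5.0 + 6.7) / 6 = 5.0833%
Mean R_m = (5.7 − 6.5 + 0.1 + 5.7 + 8.3 + 2.1) / 6 = 2.5667%
Σ(R_i − R̄_i)(R_m − R̄_m) = 110.3667  ⇒  Cov = 110.3667 / 6 = 18.3945
Σ(R_m − R̄_m)² = 141.0133  ⇒  Var(R_m) = 141.0133 / 6 = 23.5022
β = Cov / Var(R_m) = 18.3945 / 23.5022 = 0.7827
E(R) = R_f + β × MRP = 1.17% + 0.7827 × 4.89% = 5.00%

5.00%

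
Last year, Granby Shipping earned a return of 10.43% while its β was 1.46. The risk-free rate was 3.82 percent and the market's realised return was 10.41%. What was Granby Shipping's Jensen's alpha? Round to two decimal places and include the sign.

Market excess return = 10.41% − 3.82% = 6.59%
CAPM benchmark = R_f + β(R_m − R_f) = 3.82% + 1.46 × 6.59% = 13.4414%
α = actual − benchmark = 10.43% − 13.4414% = -3.01%

-3.01%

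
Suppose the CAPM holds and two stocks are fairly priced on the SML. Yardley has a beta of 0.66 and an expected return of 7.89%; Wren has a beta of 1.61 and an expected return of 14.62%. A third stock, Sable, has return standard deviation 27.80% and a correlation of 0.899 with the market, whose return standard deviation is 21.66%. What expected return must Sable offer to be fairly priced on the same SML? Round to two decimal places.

MRP = (14.62% − 7.89%) / (1.61 − 0.66) = 7.0842%
R_f = 7.89% − 0.66 × 7.0842% = 3.2144%
β_Sable = ρ·σ_i/σ_m = 0.899 × 27.80 / 21.66 = 1.1538
E(R_Sable) = R_f + β × MRP = 3.2144% + 1.1538 × 7.0842% = 11.39%

11.39%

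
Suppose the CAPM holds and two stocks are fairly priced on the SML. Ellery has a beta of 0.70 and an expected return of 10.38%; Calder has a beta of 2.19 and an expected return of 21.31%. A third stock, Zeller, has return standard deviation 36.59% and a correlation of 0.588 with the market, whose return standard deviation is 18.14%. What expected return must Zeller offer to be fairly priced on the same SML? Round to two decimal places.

13.95%

MRP = (21.31% − 10.38%) / (2.19 − 0.70) = 7.3356%
R_f = 10.38% − 0.70 × 7.3356% = 5.2451%
β_Zeller = ρ·σ_i/σ_m = 0.588 × 36.59 / 18.14 = 1.1860
E(R_Zeller) = R_f + β × MRP = 5.2451% + 1.1860 × 7.3356% = 13.95%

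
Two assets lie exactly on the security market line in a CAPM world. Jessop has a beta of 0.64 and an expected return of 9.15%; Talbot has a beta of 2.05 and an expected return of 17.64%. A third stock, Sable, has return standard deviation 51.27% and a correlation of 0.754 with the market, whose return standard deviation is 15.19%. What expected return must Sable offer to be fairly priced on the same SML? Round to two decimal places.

20.62%

MRP = (17.64% − 9.15%) / (2.05 − 0.64) = 6.0213%
R_f = 9.15% − 0.64 × 6.0213% = 5.2964%
β_Sable = ρ·σ_i/σ_m = 0.754 × 51.27 / 15.19 = 2.5449
E(R_Sable) = R_f + β × MRP = 5.2964% + 2.5449 × 6.0213% = 20.62%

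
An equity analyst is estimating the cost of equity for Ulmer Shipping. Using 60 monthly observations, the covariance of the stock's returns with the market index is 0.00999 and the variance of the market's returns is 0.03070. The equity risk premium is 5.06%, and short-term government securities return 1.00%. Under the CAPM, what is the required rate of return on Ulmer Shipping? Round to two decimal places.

β = Cov(R_i, R_m) / Var(R_m) = 0.00999 / 0.03070 = 0.3254
E(R) = R_f + β × MRP = 1.00% + 0.3254 × 5.06% = 2.65%

2.65%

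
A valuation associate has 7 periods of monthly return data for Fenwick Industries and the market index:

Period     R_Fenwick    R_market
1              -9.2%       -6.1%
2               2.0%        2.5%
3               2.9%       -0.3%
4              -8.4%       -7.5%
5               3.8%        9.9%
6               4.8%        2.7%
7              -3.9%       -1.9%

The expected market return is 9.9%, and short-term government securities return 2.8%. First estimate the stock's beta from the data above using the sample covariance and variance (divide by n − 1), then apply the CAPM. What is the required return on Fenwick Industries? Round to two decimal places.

Mean R_i = (-9.2 + 2.0 + 2.9 − 8.4 + 3.8 + 4.8 − 3.9) / 7 = -1.1429%
Mean R_m = (-6.1 + 2.5 − 0.3 − 7.5 + 9.9 + 2.7 − 1.9) / 7 = -0.1000%
Σ(R_i − R̄_i)(R_m − R̄_m) = 180.4400  ⇒  Cov = 180.4400 / 6 = 30.0733
Σ(R_m − R̄_m)² = 208.6400  ⇒  Var(R_m) = 208.6400 / 6 = 34.7733
β = Cov / Var(R_m) = 30.0733 / 34.7733 = 0.8648
MRP = 9.9% − 2.8% = 7.10%
E(R) = R_f + β × MRP = 2.8% + 0.8648 × 7.1% = 8.94%

8.94%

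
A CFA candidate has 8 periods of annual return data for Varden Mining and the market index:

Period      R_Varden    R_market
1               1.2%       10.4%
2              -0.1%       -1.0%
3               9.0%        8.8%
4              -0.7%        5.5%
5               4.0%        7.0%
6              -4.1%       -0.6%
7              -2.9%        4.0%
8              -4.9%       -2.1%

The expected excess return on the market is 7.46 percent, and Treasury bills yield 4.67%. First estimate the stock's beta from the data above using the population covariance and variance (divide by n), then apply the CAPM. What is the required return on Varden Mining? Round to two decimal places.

Mean R_i = (1.2 − 0.1 + 9.0 − 0.7 + 4.0 − 4.1 − 2.9 − 4.9) / 8 = 0.1875%
Mean R_m = (10.4 − 1.0 + 8.8 + 5.5 + 7.0 − 0.6 + 4.0 − 2.1) / 8 = 4.0000%
Σ(R_i − R̄_i)(R_m − R̄_m) = 111.0800  ⇒  Cov = 111.0800 / 8 = 13.8850
Σ(R_m − R̄_m)² = 158.6200  ⇒  Var(R_m) = 158.6200 / 8 = 19.8275
β = Cov / Var(R_m) = 13.8850 / 19.8275 = 0.7003
E(R) = R_f + β × MRP = 4.67% + 0.7003 × 7.46% = 9.89%

9.89%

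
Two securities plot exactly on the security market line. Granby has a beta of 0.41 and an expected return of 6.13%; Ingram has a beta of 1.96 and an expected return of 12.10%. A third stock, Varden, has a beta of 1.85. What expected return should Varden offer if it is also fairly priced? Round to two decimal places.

MRP (SML slope) = (12.10% − 6.13%) / (1.96 − 0.41) = 5.97% / 1.55 = 3.8516%
R_f (intercept) = 6.13% − 0.41 × 3.8516% = 4.5508%
E(R_Varden) = R_f + β × MRP = 4.5508% + 1.85 × 3.8516% = 11.68%

11.68%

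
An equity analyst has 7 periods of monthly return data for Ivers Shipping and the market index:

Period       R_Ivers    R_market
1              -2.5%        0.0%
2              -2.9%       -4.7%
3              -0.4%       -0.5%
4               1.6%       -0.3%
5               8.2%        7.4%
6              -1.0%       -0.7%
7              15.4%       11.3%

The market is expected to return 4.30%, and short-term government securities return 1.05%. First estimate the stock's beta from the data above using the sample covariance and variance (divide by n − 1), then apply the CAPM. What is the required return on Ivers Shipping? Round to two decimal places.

4.88%

Mean R_i = (-2.5 − 2.9 − 0.4 + 1.6 + 8.2 − 1.0 + 15.4) / 7 = 2.6286%
Mean R_m = (0.0 − 4.7 − 0.5 − 0.3 + 7.4 − 0.7 + 11.3) / 7 = 1.7857%
Σ(R_i − R̄_i)(R_m − R̄_m) = 215.8929  ⇒  Cov = 215.8929 / 6 = 35.9822
Σ(R_m − R̄_m)² = 183.0486  ⇒  Var(R_m) = 183.0486 / 6 = 30.5081
β = Cov / Var(R_m) = 35.9822 / 30.5081 = 1.1794
MRP = 4.30% − 1.05% = 3.25%
E(R) = R_f + β × MRP = 1.05% + 1.1794 × 3.25% = 4.88%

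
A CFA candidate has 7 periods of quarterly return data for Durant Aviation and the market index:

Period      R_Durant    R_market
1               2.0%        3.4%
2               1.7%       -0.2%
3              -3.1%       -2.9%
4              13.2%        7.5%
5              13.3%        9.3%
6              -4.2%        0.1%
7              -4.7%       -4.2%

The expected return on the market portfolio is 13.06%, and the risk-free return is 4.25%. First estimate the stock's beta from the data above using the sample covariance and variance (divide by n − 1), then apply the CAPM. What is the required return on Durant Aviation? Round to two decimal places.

Mean R_i = (2.0 + 1.7 − 3.1 + 13.2 + 13.3 − 4.2 − 4.7) / 7 = 2.6000%
Mean R_m = (3.4 − 0.2 − 2.9 + 7.5 + 9.3 + 0.1 − 4.2) / 7 = 1.8571%
Σ(R_i − R̄_i)(R_m − R̄_m) = 223.6600  ⇒  Cov = 223.6600 / 6 = 37.2767
Σ(R_m − R̄_m)² = 156.2571  ⇒  Var(R_m) = 156.2571 / 6 = 26.0429
β = Cov / Var(R_m) = 37.2767 / 26.0429 = 1.4314
MRP = 13.06% − 4.25% = 8.81%
E(R) = R_f + β × MRP = 4.25% + 1.4314 × 8.81% = 16.86%

16.86%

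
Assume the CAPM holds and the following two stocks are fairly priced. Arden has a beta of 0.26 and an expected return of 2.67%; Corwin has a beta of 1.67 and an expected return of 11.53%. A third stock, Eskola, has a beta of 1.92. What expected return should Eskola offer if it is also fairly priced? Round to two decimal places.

MRP (SML slope) = (11.53% − 2.67%) / (1.67 − 0.26) = 8.86% / 1.41 = 6.2837%
R_f (intercept) = 2.67% − 0.26 × 6.2837% = 1.0362%
E(R_Eskola) = R_f + β × MRP = 1.0362% + 1.92 × 6.2837% = 13.10%

13.10%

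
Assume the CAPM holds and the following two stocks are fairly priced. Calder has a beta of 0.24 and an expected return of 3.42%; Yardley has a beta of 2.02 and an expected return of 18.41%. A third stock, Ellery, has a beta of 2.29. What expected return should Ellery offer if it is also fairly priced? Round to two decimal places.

20.68%

MRP (SML slope) = (18.41% − 3.42%) / (2.02 − 0.24) = 14.99% / 1.78 = 8.4213%
R_f (intercept) = 3.42% − 0.24 × 8.4213% = 1.3989%
E(R_Ellery) = R_f + β × MRP = 1.3989% + 2.29 × 8.4213% = 20.68%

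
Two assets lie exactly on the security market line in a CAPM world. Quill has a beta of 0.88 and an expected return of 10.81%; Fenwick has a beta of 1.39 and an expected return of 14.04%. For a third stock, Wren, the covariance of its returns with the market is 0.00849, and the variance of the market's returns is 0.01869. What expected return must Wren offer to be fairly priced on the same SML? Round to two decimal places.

MRP = (14.04% − 10.81%) / (1.39 − 0.88) = 6.3333%
R_f = 10.81% − 0.88 × 6.3333% = 5.2367%
β_Wren = Cov / Var(R_m) = 0.00849 / 0.01869 = 0.4543
E(R_Wren) = R_f + β × MRP = 5.2367% + 0.4543 × 6.3333% = 8.11%

8.11%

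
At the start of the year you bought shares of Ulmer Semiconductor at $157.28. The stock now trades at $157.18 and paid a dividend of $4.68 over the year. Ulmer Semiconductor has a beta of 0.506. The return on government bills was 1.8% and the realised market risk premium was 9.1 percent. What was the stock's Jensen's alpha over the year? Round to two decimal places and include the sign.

-3.49%

Realised HPR = (P1 + D1 − P0) / P0 = (157.18 + 4.68 − 157.28) / 157.28 = 4.58 / 157.28 = 2.9120%
CAPM required = R_f + β·MRP = 1.8% + 0.506 × 9.1% = 6.4046%
α = realised − required = 2.9120% − 6.4046% = -3.49%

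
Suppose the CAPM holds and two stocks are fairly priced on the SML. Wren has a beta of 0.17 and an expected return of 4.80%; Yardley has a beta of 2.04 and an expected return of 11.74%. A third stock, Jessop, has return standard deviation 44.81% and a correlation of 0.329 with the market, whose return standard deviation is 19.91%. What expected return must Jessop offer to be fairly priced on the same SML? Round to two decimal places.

6.92%

MRP = (11.74% − 4.80%) / (2.04 − 0.17) = 3.7112%
R_f = 4.80% − 0.17 × 3.7112% = 4.1691%
β_Jessop = ρ·σ_i/σ_m = 0.329 × 44.81 / 19.91 = 0.7405
E(R_Jessop) = R_f + β × MRP = 4.1691% + 0.7405 × 3.7112% = 6.92%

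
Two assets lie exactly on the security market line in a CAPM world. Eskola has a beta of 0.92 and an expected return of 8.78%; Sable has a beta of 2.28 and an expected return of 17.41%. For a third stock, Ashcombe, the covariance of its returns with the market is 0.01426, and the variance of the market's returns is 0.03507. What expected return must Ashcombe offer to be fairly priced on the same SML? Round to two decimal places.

MRP = (17.41% − 8.78%) / (2.28 − 0.92) = 6.3456%
R_f = 8.78% − 0.92 × 6.3456% = 2.9420%
β_Ashcombe = Cov / Var(R_m) = 0.01426 / 0.03507 = 0.4066
E(R_Ashcombe) = R_f + β × MRP = 2.9420% + 0.4066 × 6.3456% = 5.52%

5.52%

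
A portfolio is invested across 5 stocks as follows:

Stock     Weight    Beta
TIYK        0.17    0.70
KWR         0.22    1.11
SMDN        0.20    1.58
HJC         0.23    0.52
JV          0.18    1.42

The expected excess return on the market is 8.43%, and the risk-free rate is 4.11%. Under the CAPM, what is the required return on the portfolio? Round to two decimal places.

β_P = Σ w_i β_i = 0.17×0.70 + 0.22×1.11 + 0.20×1.58 + 0.23×0.52 + 0.18×1.42 = 1.0544
E(R_P) = R_f + β_P × MRP = 4.11% + 1.0544 × 8.43% = 13.00%

13.00%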